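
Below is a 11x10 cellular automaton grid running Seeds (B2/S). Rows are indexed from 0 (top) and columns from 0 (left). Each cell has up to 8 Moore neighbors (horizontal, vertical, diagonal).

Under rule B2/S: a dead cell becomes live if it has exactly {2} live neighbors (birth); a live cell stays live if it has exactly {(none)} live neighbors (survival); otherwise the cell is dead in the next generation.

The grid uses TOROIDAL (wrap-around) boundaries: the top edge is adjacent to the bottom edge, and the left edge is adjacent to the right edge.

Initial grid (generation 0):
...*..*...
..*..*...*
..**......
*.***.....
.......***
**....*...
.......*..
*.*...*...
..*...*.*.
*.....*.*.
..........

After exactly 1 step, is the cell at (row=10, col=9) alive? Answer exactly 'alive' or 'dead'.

Simulating step by step:
Generation 0 (given above): 27 live cells
Generation 1: 26 live cells
..*.**....
.*....*...
*....*...*
.......*..
....***...
..........
..*..*...*
...*.*..**
*..*......
.*...*....
.....**..*

Cell (10,9) at generation 1: 1 -> alive

Answer: alive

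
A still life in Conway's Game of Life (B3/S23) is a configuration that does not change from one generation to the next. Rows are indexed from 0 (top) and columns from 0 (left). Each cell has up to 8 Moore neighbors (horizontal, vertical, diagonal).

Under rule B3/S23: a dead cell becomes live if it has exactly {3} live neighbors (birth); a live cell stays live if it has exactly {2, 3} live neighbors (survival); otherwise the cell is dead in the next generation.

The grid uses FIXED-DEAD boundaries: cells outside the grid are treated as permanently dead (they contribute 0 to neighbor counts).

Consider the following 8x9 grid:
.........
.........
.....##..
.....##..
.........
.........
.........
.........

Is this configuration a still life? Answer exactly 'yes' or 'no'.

Answer: yes

Derivation:
Compute generation 1 and compare to generation 0 (given above):
Generation 1:
.........
.........
.....##..
.....##..
.........
.........
.........
.........
The grids are IDENTICAL -> still life.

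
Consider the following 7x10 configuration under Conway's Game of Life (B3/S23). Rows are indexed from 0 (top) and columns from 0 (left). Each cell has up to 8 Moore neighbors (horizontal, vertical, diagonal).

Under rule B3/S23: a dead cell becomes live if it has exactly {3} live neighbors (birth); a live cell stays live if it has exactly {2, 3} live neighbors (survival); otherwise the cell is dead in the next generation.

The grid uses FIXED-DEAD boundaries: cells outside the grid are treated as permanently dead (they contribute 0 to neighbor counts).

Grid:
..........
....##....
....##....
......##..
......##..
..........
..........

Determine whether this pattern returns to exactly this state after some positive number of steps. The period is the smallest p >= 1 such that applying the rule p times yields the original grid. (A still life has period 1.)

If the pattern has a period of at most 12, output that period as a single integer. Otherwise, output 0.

Answer: 2

Derivation:
Simulating and comparing each generation to the original:
Gen 0 (original, given above): 8 live cells
Gen 1: 6 live cells, differs from original
Gen 2: 8 live cells, MATCHES original -> period = 2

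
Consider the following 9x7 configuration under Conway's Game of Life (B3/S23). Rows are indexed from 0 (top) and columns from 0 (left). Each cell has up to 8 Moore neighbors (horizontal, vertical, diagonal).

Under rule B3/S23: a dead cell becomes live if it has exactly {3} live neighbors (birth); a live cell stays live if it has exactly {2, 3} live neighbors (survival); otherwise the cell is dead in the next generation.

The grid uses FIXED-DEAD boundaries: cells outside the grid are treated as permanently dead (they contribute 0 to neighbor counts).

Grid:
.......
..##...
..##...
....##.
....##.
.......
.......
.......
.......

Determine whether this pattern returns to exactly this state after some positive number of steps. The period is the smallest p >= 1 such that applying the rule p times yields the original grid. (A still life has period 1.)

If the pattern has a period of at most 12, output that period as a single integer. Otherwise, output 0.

Answer: 2

Derivation:
Simulating and comparing each generation to the original:
Gen 0 (original, given above): 8 live cells
Gen 1: 6 live cells, differs from original
Gen 2: 8 live cells, MATCHES original -> period = 2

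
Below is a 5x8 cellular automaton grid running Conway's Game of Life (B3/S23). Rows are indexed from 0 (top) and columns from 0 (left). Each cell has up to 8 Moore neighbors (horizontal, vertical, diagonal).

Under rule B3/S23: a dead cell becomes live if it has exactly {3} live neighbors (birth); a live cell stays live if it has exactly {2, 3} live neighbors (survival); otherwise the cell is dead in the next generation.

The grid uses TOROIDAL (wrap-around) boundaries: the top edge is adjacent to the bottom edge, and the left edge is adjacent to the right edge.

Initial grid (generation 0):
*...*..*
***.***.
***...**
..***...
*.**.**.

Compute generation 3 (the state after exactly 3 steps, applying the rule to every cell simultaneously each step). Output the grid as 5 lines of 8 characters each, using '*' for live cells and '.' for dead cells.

Simulating step by step:
Generation 0 (given above): 22 live cells
Generation 1: 8 live cells
........
..*.*...
......*.
....*...
*.*..**.
Generation 2: 8 live cells
.*.*.*..
........
...*.*..
......**
.....*..
Generation 3: 8 live cells
(generation 3 grid is the final answer)

Answer: ....*...
..*.....
......*.
....***.
....**..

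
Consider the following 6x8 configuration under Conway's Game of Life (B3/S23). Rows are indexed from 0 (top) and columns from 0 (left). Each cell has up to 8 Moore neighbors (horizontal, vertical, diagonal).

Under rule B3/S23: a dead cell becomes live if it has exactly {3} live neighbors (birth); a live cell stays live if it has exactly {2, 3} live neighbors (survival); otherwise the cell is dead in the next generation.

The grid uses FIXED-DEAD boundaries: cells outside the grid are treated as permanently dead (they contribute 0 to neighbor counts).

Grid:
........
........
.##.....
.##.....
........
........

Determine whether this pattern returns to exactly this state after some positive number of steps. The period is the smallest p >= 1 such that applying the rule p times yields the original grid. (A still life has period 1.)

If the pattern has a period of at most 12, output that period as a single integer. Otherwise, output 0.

Simulating and comparing each generation to the original:
Gen 0 (original, given above): 4 live cells
Gen 1: 4 live cells, MATCHES original -> period = 1

Answer: 1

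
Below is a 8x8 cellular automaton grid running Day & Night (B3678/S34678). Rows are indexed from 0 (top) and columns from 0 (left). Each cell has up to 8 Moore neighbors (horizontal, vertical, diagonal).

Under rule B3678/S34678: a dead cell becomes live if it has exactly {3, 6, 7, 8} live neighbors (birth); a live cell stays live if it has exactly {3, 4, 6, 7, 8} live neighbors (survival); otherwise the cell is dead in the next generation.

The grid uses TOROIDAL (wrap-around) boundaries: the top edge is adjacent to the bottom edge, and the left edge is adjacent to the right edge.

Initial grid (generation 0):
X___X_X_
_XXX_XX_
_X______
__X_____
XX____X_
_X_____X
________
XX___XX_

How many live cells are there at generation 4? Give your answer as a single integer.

Answer: 24

Derivation:
Simulating step by step:
Generation 0 (given above): 19 live cells
Generation 1: 22 live cells
X__XXXX_
XXX_XX_X
_X_X____
X_______
XXX____X
________
_X____XX
_____X__
Generation 2: 20 live cells
X_XX__X_
XXX__X_X
_X__X__X
X______X
XX______
__X___X_
________
X____X__
Generation 3: 19 live cells
XXX_XXX_
__X_X__X
XXX____X
_______X
XX______
_X______
________
_X_____X
Generation 4: 24 live cells
XXX__XX_
XXX____X
XX_X__XX
X_X____X
X_______
X_______
X_______
_XX__XX_
Population at generation 4: 24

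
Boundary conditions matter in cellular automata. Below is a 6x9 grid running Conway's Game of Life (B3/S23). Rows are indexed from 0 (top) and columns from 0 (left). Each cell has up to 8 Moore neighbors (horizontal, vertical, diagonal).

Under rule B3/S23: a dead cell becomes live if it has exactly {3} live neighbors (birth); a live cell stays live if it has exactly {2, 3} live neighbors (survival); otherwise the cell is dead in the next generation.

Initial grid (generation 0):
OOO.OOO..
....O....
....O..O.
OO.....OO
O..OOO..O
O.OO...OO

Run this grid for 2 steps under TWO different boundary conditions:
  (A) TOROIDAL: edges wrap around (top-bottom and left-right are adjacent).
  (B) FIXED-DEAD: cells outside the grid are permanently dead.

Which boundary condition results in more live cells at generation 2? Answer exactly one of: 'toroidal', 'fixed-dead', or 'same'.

Answer: fixed-dead

Derivation:
Under TOROIDAL boundary, generation 2:
.O.OO..OO
OO.OO....
OOO.O..OO
..OO.O.OO
..OOO....
.......OO
Population = 25

Under FIXED-DEAD boundary, generation 2:
..OOOO...
..OOO.OO.
OOO.O...O
OOOO.O..O
O........
.OOOO..O.
Population = 26

Comparison: toroidal=25, fixed-dead=26 -> fixed-dead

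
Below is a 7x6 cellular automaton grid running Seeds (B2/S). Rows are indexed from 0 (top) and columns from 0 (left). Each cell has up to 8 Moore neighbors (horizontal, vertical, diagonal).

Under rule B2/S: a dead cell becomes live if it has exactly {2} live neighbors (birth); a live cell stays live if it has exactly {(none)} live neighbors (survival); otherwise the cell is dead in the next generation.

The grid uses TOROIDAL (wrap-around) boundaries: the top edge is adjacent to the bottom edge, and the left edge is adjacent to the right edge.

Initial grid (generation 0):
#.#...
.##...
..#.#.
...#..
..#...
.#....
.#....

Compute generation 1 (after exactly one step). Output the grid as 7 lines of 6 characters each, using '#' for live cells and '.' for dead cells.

Simulating step by step:
Generation 0 (given above): 10 live cells
Generation 1: 8 live cells
(generation 1 grid is the final answer)

Answer: ...#..
#....#
......
.#..#.
.#.#..
#.....
......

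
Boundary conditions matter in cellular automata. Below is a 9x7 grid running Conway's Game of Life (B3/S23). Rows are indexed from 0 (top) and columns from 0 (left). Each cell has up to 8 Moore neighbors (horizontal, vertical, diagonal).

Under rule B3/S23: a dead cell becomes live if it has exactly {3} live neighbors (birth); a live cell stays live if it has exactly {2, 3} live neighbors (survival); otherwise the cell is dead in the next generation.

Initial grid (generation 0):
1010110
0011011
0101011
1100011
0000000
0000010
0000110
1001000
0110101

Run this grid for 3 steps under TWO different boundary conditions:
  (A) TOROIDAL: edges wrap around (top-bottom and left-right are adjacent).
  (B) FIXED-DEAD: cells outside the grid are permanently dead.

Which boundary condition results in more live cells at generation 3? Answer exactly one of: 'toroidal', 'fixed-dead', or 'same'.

Under TOROIDAL boundary, generation 3:
0000000
0000000
0100001
0000011
0101011
0100000
0110000
1001000
0110000
Population = 15

Under FIXED-DEAD boundary, generation 3:
0000010
0001001
1000001
1000000
0101100
0010000
0000000
0100000
0010000
Population = 12

Comparison: toroidal=15, fixed-dead=12 -> toroidal

Answer: toroidal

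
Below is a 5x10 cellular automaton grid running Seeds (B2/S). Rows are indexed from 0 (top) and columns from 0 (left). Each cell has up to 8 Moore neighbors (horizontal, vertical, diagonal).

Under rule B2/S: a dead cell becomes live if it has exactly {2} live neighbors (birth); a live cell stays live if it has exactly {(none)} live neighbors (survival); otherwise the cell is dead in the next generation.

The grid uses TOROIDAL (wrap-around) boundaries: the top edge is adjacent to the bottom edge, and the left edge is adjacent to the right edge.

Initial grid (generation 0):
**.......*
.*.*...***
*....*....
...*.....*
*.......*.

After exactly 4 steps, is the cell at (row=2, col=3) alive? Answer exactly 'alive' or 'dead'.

Answer: dead

Derivation:
Simulating step by step:
Generation 0 (given above): 14 live cells
Generation 1: 10 live cells
..........
....*.*...
.*.*..**..
.*..*...*.
..*.......
Generation 2: 11 live cells
...*.*....
..**......
*.......*.
*....**...
.*.*......
Generation 3: 13 live cells
.*........
.*.......*
..******..
..*.*..*..
*.........
Generation 4: 8 live cells
..*......*
.......**.
*.........
........*.
..**......

Cell (2,3) at generation 4: 0 -> dead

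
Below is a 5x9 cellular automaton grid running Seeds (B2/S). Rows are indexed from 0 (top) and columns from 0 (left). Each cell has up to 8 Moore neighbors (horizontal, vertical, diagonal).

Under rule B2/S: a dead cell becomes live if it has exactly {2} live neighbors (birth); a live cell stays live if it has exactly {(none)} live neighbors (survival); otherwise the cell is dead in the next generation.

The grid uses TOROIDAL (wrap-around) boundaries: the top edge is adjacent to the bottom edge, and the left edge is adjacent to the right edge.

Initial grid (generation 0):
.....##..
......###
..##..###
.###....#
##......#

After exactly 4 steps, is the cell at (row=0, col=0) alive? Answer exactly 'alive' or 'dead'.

Answer: dead

Derivation:
Simulating step by step:
Generation 0 (given above): 17 live cells
Generation 1: 13 live cells
.#.......
#.###....
....##...
....#.#..
...####..
Generation 2: 8 live cells
#.....#..
.........
.##...#..
.......#.
..#....#.
Generation 3: 12 live cells
.#.....##
#.#..###.
.......#.
...#....#
.#.......
Generation 4: 10 live cells
.....#...
.........
######...
#.#....#.
.........

Cell (0,0) at generation 4: 0 -> dead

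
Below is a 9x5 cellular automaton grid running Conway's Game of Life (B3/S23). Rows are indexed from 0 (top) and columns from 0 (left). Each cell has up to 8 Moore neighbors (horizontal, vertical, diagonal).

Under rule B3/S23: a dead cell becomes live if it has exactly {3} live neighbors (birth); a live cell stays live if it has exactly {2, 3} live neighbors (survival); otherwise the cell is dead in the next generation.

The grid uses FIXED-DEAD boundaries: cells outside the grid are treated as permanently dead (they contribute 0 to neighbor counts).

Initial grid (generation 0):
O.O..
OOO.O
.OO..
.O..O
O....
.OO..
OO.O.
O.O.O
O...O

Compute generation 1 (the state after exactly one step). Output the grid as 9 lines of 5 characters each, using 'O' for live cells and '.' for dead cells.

Simulating step by step:
Generation 0 (given above): 21 live cells
Generation 1: 17 live cells
(generation 1 grid is the final answer)

Answer: O.OO.
O....
.....
OOO..
O.O..
..O..
O..O.
O.O.O
.O.O.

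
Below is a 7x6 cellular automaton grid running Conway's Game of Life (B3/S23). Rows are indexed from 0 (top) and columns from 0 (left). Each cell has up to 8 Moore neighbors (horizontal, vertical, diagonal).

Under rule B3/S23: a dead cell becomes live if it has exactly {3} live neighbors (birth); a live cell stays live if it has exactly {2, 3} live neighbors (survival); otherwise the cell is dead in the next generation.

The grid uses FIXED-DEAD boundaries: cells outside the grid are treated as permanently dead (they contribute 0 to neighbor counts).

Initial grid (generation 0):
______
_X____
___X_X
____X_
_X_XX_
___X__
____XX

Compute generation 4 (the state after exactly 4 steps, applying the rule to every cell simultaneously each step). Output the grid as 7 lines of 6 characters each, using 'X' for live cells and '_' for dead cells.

Answer: ______
______
______
______
_XX_XX
_X___X
__XXX_

Derivation:
Simulating step by step:
Generation 0 (given above): 10 live cells
Generation 1: 10 live cells
______
______
____X_
__X__X
__XXX_
__XX_X
____X_
Generation 2: 8 live cells
______
______
______
__X__X
_X___X
__X__X
___XX_
Generation 3: 9 live cells
______
______
______
______
_XX_XX
__XX_X
___XX_
Generation 4: 9 live cells
(generation 4 grid is the final answer)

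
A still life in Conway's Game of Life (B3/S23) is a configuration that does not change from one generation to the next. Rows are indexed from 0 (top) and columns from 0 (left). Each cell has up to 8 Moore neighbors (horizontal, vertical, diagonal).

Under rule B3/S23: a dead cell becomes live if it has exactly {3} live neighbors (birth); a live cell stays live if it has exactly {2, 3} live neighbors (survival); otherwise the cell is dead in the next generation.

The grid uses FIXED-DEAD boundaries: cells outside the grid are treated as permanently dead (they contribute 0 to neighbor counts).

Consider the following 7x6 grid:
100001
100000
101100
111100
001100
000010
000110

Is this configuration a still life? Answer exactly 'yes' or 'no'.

Compute generation 1 and compare to generation 0 (given above):
Generation 1:
000000
100000
100100
100010
000010
001010
000110
Cell (0,0) differs: gen0=1 vs gen1=0 -> NOT a still life.

Answer: no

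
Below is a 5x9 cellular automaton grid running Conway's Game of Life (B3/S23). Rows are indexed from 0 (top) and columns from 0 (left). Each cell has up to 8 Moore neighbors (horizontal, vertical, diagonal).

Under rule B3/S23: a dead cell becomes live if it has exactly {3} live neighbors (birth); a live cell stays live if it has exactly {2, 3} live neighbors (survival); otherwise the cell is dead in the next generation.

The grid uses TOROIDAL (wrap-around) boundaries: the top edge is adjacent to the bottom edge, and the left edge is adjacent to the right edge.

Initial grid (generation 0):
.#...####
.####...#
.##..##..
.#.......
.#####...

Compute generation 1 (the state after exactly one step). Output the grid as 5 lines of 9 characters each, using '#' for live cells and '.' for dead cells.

Answer: ......###
...##...#
....##...
#.....#..
.#.###.#.

Derivation:
Simulating step by step:
Generation 0 (given above): 20 live cells
Generation 1: 15 live cells
(generation 1 grid is the final answer)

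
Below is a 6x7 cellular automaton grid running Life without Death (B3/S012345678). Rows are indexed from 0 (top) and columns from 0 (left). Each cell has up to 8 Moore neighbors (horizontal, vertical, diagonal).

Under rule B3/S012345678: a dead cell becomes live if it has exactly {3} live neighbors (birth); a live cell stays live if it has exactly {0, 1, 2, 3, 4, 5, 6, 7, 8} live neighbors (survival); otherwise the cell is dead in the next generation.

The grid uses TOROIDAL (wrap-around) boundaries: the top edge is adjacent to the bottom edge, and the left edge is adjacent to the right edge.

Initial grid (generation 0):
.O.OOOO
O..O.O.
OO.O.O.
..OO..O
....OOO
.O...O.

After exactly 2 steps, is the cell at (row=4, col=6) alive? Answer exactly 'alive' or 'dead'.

Answer: alive

Derivation:
Simulating step by step:
Generation 0 (given above): 20 live cells
Generation 1: 26 live cells
.O.OOOO
O..O.O.
OO.O.O.
.OOO..O
O.OOOOO
.OOO.O.
Generation 2: 26 live cells
.O.OOOO
O..O.O.
OO.O.O.
.OOO..O
O.OOOOO
.OOO.O.

Cell (4,6) at generation 2: 1 -> alive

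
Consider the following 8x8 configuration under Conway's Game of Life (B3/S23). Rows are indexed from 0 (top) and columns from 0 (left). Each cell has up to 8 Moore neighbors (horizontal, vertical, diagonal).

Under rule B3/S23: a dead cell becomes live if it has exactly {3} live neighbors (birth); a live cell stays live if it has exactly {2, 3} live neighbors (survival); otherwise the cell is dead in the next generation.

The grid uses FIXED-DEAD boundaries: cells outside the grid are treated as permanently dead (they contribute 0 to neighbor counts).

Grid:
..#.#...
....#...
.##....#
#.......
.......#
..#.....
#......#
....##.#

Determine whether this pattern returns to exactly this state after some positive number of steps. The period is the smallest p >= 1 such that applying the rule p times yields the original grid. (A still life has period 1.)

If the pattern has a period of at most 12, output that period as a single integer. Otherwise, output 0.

Simulating and comparing each generation to the original:
Gen 0 (original, given above): 14 live cells
Gen 1: 7 live cells, differs from original
Gen 2: 5 live cells, differs from original
Gen 3: 7 live cells, differs from original
Gen 4: 7 live cells, differs from original
Gen 5: 7 live cells, differs from original
Gen 6: 7 live cells, differs from original
Gen 7: 7 live cells, differs from original
Gen 8: 7 live cells, differs from original
Gen 9: 7 live cells, differs from original
Gen 10: 7 live cells, differs from original
Gen 11: 7 live cells, differs from original
Gen 12: 7 live cells, differs from original
No period found within 12 steps.

Answer: 0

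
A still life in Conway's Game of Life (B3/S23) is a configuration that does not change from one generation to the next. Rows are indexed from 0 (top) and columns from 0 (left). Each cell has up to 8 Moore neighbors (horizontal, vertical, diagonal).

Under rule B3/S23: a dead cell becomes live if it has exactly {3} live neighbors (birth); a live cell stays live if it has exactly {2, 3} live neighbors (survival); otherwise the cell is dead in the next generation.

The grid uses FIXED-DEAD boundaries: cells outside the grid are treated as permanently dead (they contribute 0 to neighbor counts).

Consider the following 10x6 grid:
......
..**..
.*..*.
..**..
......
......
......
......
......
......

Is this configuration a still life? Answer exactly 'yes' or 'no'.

Answer: yes

Derivation:
Compute generation 1 and compare to generation 0 (given above):
Generation 1:
......
..**..
.*..*.
..**..
......
......
......
......
......
......
The grids are IDENTICAL -> still life.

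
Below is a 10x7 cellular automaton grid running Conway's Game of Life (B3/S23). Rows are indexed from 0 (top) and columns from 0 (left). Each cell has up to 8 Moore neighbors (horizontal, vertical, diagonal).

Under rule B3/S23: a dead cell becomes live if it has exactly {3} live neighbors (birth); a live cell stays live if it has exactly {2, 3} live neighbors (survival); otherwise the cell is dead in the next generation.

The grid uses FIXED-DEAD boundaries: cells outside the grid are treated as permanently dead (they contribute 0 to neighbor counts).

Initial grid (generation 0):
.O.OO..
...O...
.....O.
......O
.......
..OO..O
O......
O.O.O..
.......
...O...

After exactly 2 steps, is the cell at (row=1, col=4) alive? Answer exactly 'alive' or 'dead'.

Answer: alive

Derivation:
Simulating step by step:
Generation 0 (given above): 14 live cells
Generation 1: 8 live cells
..OOO..
..OO...
.......
.......
.......
.......
..O....
.O.....
...O...
.......
Generation 2: 5 live cells
..O.O..
..O.O..
.......
.......
.......
.......
.......
..O....
.......
.......

Cell (1,4) at generation 2: 1 -> alive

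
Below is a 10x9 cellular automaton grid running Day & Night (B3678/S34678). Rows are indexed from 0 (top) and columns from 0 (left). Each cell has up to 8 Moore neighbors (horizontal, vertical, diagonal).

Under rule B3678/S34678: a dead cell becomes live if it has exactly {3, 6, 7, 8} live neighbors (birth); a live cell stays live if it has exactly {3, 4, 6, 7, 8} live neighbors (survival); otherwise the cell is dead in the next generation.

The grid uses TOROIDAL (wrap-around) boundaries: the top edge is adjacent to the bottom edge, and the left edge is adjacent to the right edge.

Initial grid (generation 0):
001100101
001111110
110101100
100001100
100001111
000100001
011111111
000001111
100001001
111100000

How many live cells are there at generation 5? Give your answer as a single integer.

Simulating step by step:
Generation 0 (given above): 44 live cells
Generation 1: 46 live cells
101100100
100000011
010111101
100000100
100011111
010100110
001111011
011100110
101010001
111110010
Generation 2: 50 live cells
111110001
100000011
000001101
110101010
110001001
000111111
101011101
010100110
111111101
110111000
Generation 3: 50 live cells
101111010
001111110
010010100
011001010
010111100
101101000
111001111
101011000
001010101
111110110
Generation 4: 52 live cells
011111110
001111011
010011000
111000000
111101100
110110100
111001101
111010000
011111101
100101110
Generation 5: 51 live cells
110111100
100111110
010011101
110000100
011101001
111111100
110001011
111111000
000000101
101111100
Population at generation 5: 51

Answer: 51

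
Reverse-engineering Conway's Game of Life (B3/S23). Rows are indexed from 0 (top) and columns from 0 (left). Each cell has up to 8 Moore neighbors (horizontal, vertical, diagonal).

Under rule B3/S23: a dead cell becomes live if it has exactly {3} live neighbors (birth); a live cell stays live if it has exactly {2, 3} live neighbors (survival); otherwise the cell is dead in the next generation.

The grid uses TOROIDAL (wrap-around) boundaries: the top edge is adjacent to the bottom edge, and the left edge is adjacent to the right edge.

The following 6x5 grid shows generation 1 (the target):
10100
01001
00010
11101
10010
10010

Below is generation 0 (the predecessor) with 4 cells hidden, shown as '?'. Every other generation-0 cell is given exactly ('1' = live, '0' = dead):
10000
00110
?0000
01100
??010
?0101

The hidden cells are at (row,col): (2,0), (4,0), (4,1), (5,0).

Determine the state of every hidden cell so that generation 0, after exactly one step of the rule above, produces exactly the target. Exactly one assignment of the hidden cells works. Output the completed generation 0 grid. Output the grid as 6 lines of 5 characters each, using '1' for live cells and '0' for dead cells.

Answer: 10000
00110
10000
01100
10010
10101

Derivation:
Hidden generation-0 cells (in order): (2,0), (4,0), (4,1), (5,0).
A hidden cell only influences target cells in its own 3x3 neighborhood. Try each of the 2^4 = 16 assignments, step the completed generation 0 forward once under B3/S23, and compare with the target:
  (2,0)=0 (4,0)=0 (4,1)=0 (5,0)=0 -> step gives (0,0)='0' but target has '1' -> reject
  (2,0)=0 (4,0)=0 (4,1)=0 (5,0)=1 -> step gives (1,1)='0' but target has '1' -> reject
  (2,0)=0 (4,0)=0 (4,1)=1 (5,0)=0 -> step gives (0,0)='0' but target has '1' -> reject
  (2,0)=0 (4,0)=0 (4,1)=1 (5,0)=1 -> step gives (1,1)='0' but target has '1' -> reject
  (2,0)=0 (4,0)=1 (4,1)=0 (5,0)=0 -> step gives (0,0)='0' but target has '1' -> reject
  (2,0)=0 (4,0)=1 (4,1)=0 (5,0)=1 -> step gives (1,1)='0' but target has '1' -> reject
  (2,0)=0 (4,0)=1 (4,1)=1 (5,0)=0 -> step gives (0,0)='0' but target has '1' -> reject
  (2,0)=0 (4,0)=1 (4,1)=1 (5,0)=1 -> step gives (1,1)='0' but target has '1' -> reject
  (2,0)=1 (4,0)=0 (4,1)=0 (5,0)=0 -> step gives (0,0)='0' but target has '1' -> reject
  (2,0)=1 (4,0)=0 (4,1)=0 (5,0)=1 -> step gives (3,0)='0' but target has '1' -> reject
  (2,0)=1 (4,0)=0 (4,1)=1 (5,0)=0 -> step gives (0,0)='0' but target has '1' -> reject
  (2,0)=1 (4,0)=0 (4,1)=1 (5,0)=1 -> step gives (3,4)='0' but target has '1' -> reject
  (2,0)=1 (4,0)=1 (4,1)=0 (5,0)=0 -> step gives (0,0)='0' but target has '1' -> reject
  (2,0)=1 (4,0)=1 (4,1)=0 (5,0)=1 -> step reproduces the target at every cell -> ACCEPT
  (2,0)=1 (4,0)=1 (4,1)=1 (5,0)=0 -> step gives (0,0)='0' but target has '1' -> reject
  (2,0)=1 (4,0)=1 (4,1)=1 (5,0)=1 -> step gives (3,0)='0' but target has '1' -> reject
Unique solution: (2,0)=live, (4,0)=live, (4,1)=dead, (5,0)=live.
Check: live-neighbor counts of every cell in the completed generation 0:
24344
23113
14432
33223
35434
34134
Applying B3/S23 to generation 0 with these counts gives:
10100
01001
00010
11101
10010
10010
which matches the target exactly.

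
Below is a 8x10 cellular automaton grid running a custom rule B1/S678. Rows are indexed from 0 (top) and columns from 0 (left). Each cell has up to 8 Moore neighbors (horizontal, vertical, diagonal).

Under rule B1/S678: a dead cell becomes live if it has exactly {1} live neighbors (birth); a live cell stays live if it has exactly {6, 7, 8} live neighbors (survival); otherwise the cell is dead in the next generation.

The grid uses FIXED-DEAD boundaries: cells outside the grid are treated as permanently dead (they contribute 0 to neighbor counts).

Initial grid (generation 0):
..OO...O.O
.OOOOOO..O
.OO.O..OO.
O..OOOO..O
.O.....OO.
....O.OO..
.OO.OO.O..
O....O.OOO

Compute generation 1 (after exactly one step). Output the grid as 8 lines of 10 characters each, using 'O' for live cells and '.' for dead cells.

Simulating step by step:
Generation 0 (given above): 38 live cells
Generation 1: 5 live cells
(generation 1 grid is the final answer)

Answer: O.........
..OO......
....O.....
..........
..........
.........O
..........
..........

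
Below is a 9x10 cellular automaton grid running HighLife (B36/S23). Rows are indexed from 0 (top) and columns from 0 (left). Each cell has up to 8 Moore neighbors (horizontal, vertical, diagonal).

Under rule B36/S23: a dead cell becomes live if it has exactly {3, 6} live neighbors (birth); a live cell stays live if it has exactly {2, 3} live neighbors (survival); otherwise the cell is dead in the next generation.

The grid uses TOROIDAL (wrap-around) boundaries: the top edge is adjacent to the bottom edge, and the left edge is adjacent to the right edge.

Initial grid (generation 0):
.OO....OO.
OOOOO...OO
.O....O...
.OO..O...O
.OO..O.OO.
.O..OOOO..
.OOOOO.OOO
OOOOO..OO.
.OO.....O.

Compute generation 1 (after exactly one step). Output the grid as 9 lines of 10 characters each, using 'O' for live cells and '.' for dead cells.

Answer: .......O..
...O....OO
O.O.OO..O.
.....O.OO.
...O..OOO.
..O.....OO
......O..O
.....OO...
..........

Derivation:
Simulating step by step:
Generation 0 (given above): 45 live cells
Generation 1: 23 live cells
(generation 1 grid is the final answer)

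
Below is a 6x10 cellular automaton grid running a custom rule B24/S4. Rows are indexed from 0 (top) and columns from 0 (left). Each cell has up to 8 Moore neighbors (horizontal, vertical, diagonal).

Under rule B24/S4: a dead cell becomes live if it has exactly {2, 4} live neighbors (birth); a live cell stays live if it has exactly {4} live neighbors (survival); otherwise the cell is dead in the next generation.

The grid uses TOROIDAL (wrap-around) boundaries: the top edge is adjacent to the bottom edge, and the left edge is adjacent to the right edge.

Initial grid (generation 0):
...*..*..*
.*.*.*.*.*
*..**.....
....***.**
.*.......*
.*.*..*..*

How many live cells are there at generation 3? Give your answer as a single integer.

Simulating step by step:
Generation 0 (given above): 22 live cells
Generation 1: 20 live cells
.*..*...*.
*.*.......
.*....*.**
***....*..
...*.*..*.
..*.**.*..
Generation 2: 26 live cells
*..*..**.*
.*.*.*...*
..**......
...***..**
***.*.*..*
.*.**....*
Generation 3: 22 live cells
........*.
*...*..*..
.***..*...
**..*.**..
..*....***
.*.*.*..**
Population at generation 3: 22

Answer: 22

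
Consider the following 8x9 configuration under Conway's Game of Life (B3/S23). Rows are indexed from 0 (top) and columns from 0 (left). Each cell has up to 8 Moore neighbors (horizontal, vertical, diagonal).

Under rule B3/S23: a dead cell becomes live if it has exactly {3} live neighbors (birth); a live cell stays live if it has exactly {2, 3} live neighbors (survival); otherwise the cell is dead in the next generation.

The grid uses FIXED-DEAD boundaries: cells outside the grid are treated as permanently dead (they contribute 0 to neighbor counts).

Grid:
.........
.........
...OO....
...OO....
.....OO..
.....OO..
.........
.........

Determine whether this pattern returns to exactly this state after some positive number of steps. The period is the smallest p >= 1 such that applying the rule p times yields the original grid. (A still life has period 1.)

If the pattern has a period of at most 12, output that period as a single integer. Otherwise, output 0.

Simulating and comparing each generation to the original:
Gen 0 (original, given above): 8 live cells
Gen 1: 6 live cells, differs from original
Gen 2: 8 live cells, MATCHES original -> period = 2

Answer: 2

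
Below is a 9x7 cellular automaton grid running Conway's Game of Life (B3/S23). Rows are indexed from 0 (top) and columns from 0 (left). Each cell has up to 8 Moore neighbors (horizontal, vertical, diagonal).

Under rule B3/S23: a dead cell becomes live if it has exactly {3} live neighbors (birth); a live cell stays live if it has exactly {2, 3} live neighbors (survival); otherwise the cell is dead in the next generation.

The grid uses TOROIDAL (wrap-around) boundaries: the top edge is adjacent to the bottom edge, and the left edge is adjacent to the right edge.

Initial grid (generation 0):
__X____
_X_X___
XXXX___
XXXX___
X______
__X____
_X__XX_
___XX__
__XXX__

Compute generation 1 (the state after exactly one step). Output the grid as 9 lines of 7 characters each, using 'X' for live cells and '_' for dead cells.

Answer: _X__X__
X__X___
____X__
___X__X
X__X___
_X_____
__X_XX_
_______
__X_X__

Derivation:
Simulating step by step:
Generation 0 (given above): 21 live cells
Generation 1: 15 live cells
(generation 1 grid is the final answer)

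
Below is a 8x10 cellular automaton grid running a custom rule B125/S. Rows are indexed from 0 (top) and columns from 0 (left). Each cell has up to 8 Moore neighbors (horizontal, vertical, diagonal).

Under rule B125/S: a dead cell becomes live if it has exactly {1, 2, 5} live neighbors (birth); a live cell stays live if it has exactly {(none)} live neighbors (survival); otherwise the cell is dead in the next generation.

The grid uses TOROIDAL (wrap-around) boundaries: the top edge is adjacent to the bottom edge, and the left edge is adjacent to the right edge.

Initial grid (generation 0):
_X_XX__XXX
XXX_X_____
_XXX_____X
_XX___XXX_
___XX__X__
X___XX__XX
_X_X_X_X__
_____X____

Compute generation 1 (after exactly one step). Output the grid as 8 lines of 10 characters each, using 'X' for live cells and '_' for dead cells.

Simulating step by step:
Generation 0 (given above): 32 live cells
Generation 1: 18 live cells
(generation 1 grid is the final answer)

Answer: ______X___
_____XXX__
X___XXX___
___X_X___X
________X_
_X________
__X_X_____
_X__X____X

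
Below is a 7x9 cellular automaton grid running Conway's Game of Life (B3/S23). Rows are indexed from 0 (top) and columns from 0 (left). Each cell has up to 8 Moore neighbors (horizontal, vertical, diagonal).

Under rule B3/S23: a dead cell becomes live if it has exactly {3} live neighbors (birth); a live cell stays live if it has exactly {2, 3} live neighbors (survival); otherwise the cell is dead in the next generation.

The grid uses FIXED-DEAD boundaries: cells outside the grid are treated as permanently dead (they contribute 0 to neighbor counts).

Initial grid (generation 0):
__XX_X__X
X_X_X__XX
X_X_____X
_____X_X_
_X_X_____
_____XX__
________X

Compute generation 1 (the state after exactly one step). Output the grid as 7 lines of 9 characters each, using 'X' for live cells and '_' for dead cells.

Answer: _XXXX__XX
__X_X__XX
___X__X_X
_XX______
____XX___
_________
_________

Derivation:
Simulating step by step:
Generation 0 (given above): 19 live cells
Generation 1: 17 live cells
(generation 1 grid is the final answer)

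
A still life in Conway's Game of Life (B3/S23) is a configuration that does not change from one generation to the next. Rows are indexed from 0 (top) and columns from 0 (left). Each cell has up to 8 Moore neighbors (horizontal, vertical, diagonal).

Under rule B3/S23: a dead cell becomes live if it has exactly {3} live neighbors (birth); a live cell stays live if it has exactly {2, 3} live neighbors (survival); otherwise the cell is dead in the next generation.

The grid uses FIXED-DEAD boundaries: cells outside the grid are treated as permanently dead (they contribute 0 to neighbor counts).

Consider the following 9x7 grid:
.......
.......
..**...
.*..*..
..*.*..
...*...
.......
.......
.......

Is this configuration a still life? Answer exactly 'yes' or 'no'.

Compute generation 1 and compare to generation 0 (given above):
Generation 1:
.......
.......
..**...
.*..*..
..*.*..
...*...
.......
.......
.......
The grids are IDENTICAL -> still life.

Answer: yes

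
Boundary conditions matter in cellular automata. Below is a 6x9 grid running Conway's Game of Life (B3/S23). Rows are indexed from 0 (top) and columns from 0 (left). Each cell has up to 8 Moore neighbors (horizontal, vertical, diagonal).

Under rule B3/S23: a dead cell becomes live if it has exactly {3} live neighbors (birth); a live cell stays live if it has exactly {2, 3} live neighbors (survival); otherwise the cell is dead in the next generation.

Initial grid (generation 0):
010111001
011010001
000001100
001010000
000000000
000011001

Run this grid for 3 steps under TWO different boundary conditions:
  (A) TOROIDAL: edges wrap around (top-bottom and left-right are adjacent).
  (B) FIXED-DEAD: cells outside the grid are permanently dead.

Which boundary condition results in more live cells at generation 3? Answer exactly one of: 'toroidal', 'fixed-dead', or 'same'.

Answer: fixed-dead

Derivation:
Under TOROIDAL boundary, generation 3:
010100000
010101001
010000000
010000100
010100000
111101001
Population = 17

Under FIXED-DEAD boundary, generation 3:
000011100
100000100
011111100
011000100
000111000
000011000
Population = 19

Comparison: toroidal=17, fixed-dead=19 -> fixed-dead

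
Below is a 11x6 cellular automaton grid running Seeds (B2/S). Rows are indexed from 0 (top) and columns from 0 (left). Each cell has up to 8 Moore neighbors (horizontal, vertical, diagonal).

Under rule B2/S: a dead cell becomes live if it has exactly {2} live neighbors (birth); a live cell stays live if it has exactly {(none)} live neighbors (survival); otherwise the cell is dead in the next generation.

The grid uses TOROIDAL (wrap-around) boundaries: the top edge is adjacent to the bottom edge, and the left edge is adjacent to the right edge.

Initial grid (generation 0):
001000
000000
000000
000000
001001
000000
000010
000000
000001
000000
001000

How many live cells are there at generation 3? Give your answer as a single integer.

Answer: 13

Derivation:
Simulating step by step:
Generation 0 (given above): 6 live cells
Generation 1: 9 live cells
010100
000000
000000
000000
000000
000111
000000
000011
000000
000000
010100
Generation 2: 11 live cells
100010
001000
000000
000000
000101
000000
100000
000000
000011
001000
100010
Generation 3: 13 live cells
000000
010101
000000
000010
000010
100011
000000
100010
000100
110000
000000
Population at generation 3: 13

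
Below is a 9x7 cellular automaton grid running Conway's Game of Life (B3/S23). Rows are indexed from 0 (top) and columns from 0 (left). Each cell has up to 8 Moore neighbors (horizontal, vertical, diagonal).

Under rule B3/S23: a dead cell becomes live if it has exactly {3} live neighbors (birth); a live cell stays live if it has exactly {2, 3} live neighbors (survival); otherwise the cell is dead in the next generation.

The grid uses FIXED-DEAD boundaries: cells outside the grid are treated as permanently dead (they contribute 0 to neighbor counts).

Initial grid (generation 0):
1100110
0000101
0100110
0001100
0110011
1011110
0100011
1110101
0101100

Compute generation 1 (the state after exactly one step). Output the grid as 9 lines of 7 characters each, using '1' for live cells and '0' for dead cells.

Answer: 0000110
1101001
0000000
0101001
0100001
1001000
0000001
1000101
1101110

Derivation:
Simulating step by step:
Generation 0 (given above): 31 live cells
Generation 1: 22 live cells
(generation 1 grid is the final answer)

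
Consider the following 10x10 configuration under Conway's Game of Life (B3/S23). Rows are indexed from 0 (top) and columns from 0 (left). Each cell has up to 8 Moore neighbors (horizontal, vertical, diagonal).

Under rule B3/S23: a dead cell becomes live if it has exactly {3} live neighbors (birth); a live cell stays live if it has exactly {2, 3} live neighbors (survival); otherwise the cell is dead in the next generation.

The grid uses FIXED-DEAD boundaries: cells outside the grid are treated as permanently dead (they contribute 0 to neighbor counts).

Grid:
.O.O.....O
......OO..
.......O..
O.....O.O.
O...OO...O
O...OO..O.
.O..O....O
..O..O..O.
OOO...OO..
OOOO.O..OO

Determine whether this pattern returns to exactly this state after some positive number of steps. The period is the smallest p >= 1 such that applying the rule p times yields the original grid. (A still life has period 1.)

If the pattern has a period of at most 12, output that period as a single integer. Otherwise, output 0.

Simulating and comparing each generation to the original:
Gen 0 (original, given above): 35 live cells
Gen 1: 43 live cells, differs from original
Gen 2: 21 live cells, differs from original
Gen 3: 24 live cells, differs from original
Gen 4: 16 live cells, differs from original
Gen 5: 18 live cells, differs from original
Gen 6: 16 live cells, differs from original
Gen 7: 15 live cells, differs from original
Gen 8: 19 live cells, differs from original
Gen 9: 19 live cells, differs from original
Gen 10: 21 live cells, differs from original
Gen 11: 23 live cells, differs from original
Gen 12: 26 live cells, differs from original
No period found within 12 steps.

Answer: 0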